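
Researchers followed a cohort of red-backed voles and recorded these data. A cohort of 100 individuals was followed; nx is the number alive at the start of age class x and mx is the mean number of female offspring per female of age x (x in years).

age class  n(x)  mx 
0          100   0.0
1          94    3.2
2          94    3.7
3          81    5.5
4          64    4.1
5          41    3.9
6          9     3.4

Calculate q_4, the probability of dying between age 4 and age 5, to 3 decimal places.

0.359

lx = nx/n0 = nx/100: 1, 0.94, 0.94, 0.81, 0.64, 0.41, 0.09
q_4 = (l_4 − l_5) / l_4 = (0.64 − 0.41) / 0.64
     = 0.23 / 0.64 = 0.359375 → 0.359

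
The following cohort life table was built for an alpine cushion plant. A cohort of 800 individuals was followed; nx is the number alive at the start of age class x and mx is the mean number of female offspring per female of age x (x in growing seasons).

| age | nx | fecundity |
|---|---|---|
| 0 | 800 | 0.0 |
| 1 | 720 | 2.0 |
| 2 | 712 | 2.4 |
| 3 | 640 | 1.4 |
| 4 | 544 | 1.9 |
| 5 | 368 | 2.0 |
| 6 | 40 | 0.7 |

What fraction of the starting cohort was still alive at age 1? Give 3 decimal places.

0.900

l_1 = n_1/n_0 = 720/800 = 0.9 → 0.900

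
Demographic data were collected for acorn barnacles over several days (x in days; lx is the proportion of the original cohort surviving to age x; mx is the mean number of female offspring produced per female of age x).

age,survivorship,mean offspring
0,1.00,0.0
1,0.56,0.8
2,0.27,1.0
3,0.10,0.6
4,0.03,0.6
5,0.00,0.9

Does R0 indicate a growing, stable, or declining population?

declining

R0 = Σ lx·mx = 0 + 0.448 + 0.27 + 0.06 + 0.018 + 0 = 0.796
R0 < 1, so the population is declining.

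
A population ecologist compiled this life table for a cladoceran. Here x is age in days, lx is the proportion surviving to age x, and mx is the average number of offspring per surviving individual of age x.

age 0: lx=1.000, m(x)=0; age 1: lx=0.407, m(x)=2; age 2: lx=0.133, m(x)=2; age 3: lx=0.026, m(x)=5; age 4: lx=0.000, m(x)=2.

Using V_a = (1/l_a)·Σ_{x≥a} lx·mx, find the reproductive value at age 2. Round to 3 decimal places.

lx·mx for x ≥ 2: 0.266, 0.13, 0 → sum = 0.396
V_2 = 0.396 / l_2 = 0.396 / 0.133 = 2.977444… → 2.977

2.977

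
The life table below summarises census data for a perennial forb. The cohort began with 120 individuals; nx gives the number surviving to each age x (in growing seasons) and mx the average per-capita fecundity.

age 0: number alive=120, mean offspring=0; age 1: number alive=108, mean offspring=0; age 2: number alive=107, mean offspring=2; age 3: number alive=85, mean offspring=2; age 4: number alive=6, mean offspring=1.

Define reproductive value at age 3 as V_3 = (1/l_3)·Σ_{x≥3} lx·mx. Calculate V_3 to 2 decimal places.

lx = nx/n0 = nx/120: 1, 0.9, 0.89167…, 0.70833…, 0.05
lx·mx for x ≥ 3: 1.416667…, 0.05 → sum = 1.466667…
V_3 = 1.466667… / l_3 = 1.466667… / 0.708333… = 2.070588… → 2.07

2.07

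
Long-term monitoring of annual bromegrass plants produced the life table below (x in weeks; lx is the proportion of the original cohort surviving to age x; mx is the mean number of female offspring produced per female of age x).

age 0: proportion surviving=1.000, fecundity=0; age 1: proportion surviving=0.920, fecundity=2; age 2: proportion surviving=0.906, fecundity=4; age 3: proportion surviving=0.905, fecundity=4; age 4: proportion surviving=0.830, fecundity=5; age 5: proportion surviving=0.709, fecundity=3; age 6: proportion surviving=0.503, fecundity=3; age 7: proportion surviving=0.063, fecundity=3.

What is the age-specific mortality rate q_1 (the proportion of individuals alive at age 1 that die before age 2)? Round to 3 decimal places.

q_1 = (l_1 − l_2) / l_1 = (0.92 − 0.906) / 0.92
     = 0.014 / 0.92 = 0.015217… → 0.015

0.015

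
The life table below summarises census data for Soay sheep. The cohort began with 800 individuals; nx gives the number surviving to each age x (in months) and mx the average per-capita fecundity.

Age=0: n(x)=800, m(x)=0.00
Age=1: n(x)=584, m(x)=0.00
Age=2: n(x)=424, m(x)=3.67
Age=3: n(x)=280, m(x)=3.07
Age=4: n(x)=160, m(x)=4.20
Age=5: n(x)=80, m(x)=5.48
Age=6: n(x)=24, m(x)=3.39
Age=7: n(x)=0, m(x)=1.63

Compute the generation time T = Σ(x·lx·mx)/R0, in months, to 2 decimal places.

lx = nx/n0 = nx/800: 1, 0.73, 0.53, 0.35, 0.2, 0.1, 0.03, 0
lx·mx: 0, 0, 1.9451, 1.0745, 0.84, 0.548, 0.1017, 0 → R0 = 4.5093
x·lx·mx: 0, 0, 3.8902, 3.2235, 3.36, 2.74, 0.6102, 0 → Σ = 13.8239
T = 13.8239 / 4.5093 = 3.065642… → 3.07

3.07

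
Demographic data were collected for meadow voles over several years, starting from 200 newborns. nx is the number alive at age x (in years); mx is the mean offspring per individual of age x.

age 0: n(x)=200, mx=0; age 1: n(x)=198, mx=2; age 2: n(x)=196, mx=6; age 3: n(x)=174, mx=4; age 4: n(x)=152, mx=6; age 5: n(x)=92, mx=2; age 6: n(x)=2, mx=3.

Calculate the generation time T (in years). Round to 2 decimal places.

lx = nx/n0 = nx/200: 1, 0.99, 0.98, 0.87, 0.76, 0.46, 0.01
lx·mx: 0, 1.98, 5.88, 3.48, 4.56, 0.92, 0.03 → R0 = 16.85
x·lx·mx: 0, 1.98, 11.76, 10.44, 18.24, 4.6, 0.18 → Σ = 47.2
T = 47.2 / 16.85 = 2.801187… → 2.80

2.80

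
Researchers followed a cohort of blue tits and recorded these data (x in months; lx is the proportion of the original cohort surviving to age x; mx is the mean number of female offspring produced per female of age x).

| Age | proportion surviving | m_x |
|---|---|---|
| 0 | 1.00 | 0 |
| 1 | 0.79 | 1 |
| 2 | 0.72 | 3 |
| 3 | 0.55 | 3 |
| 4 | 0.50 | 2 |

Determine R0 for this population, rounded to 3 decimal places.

5.600

lx·mx by age: 0, 0.79, 2.16, 1.65, 1
R0 = Σ lx·mx = 5.6 → 5.600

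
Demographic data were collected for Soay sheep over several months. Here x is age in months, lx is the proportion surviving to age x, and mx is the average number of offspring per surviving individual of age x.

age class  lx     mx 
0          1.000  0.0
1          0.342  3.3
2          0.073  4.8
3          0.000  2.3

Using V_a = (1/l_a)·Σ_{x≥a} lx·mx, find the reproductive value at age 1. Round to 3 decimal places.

4.325

lx·mx for x ≥ 1: 1.1286, 0.3504, 0 → sum = 1.479
V_1 = 1.479 / l_1 = 1.479 / 0.342 = 4.324561… → 4.325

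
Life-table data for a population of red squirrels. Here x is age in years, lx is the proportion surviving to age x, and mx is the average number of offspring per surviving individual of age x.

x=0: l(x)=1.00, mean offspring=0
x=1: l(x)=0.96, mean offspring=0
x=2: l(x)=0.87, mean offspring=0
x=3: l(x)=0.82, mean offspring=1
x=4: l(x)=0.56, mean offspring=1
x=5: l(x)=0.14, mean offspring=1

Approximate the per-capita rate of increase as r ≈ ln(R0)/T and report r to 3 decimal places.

R0 = Σ lx·mx = 0 + 0 + 0 + 0.82 + 0.56 + 0.14 = 1.52
Σ x·lx·mx = 5.4; T = 5.4/1.52 = 3.55263…
r ≈ ln(R0)/T = ln(1.52)/3.55263… = 0.11786… → 0.118

0.118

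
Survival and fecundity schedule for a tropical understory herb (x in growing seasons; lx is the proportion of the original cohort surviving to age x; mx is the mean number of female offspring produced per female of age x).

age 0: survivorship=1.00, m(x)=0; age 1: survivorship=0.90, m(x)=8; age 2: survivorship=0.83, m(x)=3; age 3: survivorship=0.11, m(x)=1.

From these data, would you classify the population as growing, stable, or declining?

growing

R0 = Σ lx·mx = 0 + 7.2 + 2.49 + 0.11 = 9.8
R0 > 1, so the population is growing.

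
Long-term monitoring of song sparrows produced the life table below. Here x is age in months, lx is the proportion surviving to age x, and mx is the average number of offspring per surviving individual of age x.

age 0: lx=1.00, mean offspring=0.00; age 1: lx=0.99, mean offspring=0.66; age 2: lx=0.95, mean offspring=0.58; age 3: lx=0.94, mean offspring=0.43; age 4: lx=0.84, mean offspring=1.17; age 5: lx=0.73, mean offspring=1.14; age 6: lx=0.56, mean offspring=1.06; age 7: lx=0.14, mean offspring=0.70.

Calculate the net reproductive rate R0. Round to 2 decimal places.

lx·mx by age: 0, 0.6534, 0.551, 0.4042, 0.9828, 0.8322, 0.5936, 0.098
R0 = Σ lx·mx = 4.1152 → 4.12

4.12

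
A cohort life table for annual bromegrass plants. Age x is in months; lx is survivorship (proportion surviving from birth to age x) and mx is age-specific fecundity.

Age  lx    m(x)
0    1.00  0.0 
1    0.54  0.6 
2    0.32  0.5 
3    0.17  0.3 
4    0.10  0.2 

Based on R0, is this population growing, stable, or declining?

R0 = Σ lx·mx = 0 + 0.324 + 0.16 + 0.051 + 0.02 = 0.555
R0 < 1, so the population is declining.

declining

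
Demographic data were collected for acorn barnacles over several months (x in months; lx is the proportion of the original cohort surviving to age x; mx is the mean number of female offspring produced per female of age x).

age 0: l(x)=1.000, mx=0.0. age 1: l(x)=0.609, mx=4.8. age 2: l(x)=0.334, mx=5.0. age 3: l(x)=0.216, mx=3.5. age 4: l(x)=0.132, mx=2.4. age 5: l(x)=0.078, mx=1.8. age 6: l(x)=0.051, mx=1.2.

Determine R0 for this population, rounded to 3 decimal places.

lx·mx by age: 0, 2.9232, 1.67, 0.756, 0.3168, 0.1404, 0.0612
R0 = Σ lx·mx = 5.8676 → 5.868

5.868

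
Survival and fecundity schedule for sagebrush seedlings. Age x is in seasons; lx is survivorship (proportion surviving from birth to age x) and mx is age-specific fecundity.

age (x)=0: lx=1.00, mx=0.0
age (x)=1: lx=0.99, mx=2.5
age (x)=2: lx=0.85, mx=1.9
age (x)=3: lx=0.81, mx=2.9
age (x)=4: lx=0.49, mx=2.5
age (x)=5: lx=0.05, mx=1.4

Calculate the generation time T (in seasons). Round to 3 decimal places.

2.328

lx·mx: 0, 2.475, 1.615, 2.349, 1.225, 0.07 → R0 = 7.734
x·lx·mx: 0, 2.475, 3.23, 7.047, 4.9, 0.35 → Σ = 18.002
T = 18.002 / 7.734 = 2.327644… → 2.328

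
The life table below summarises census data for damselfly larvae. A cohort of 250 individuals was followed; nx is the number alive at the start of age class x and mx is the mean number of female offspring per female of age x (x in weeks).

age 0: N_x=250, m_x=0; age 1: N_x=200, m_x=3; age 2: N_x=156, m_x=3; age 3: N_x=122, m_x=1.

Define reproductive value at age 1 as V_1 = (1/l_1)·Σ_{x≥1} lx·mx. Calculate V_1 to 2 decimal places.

5.95

lx = nx/n0 = nx/250: 1, 0.8, 0.624, 0.488
lx·mx for x ≥ 1: 2.4, 1.872, 0.488 → sum = 4.76
V_1 = 4.76 / l_1 = 4.76 / 0.8 = 5.95 → 5.95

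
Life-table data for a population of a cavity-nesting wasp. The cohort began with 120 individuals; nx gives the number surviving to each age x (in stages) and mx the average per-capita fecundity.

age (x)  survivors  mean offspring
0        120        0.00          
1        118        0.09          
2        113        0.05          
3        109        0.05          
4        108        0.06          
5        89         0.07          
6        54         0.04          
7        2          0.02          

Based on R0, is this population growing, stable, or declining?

lx = nx/n0 = nx/120: 1, 0.98333…, 0.94167…, 0.90833…, 0.9, 0.74167…, 0.45, 0.01667…
R0 = Σ lx·mx = 0 + 0.0885… + 0.047083… + 0.045417… + 0.054 + 0.051917… + 0.018 + 0.000333… = 0.30525…
R0 < 1, so the population is declining.

declining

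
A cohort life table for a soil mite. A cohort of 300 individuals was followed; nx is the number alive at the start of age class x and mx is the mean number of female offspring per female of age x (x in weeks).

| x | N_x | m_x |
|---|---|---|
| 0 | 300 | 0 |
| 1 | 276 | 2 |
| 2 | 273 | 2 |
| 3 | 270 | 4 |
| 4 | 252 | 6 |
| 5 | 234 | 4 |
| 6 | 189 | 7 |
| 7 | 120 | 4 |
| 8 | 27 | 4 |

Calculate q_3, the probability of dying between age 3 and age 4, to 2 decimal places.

lx = nx/n0 = nx/300: 1, 0.92, 0.91, 0.9, 0.84, 0.78, 0.63, 0.4, 0.09
q_3 = (l_3 − l_4) / l_3 = (0.9 − 0.84) / 0.9
     = 0.06 / 0.9 = 0.066667… → 0.07

0.07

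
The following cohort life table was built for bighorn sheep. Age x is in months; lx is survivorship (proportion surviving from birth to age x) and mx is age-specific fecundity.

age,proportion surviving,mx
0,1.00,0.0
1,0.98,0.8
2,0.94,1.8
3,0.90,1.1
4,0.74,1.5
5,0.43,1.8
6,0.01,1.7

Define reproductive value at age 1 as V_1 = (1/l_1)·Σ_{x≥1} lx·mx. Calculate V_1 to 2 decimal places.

5.48

lx·mx for x ≥ 1: 0.784, 1.692, 0.99, 1.11, 0.774, 0.017 → sum = 5.367
V_1 = 5.367 / l_1 = 5.367 / 0.98 = 5.476531… → 5.48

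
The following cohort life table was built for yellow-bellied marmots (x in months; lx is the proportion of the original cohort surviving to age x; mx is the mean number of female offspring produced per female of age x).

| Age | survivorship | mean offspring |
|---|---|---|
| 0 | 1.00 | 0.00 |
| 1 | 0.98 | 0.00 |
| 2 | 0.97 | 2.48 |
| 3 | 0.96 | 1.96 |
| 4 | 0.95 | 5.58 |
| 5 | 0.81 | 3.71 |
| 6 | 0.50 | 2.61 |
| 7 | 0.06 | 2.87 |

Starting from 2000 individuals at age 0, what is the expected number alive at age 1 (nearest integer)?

1960

Expected survivors = N0 · l_1 = 2000 × 0.98 = 1960 → 1960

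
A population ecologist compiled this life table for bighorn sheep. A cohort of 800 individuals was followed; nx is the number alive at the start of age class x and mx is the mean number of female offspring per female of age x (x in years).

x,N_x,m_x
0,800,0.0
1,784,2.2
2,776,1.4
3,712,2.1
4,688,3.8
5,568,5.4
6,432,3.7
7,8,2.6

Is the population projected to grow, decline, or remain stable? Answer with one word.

lx = nx/n0 = nx/800: 1, 0.98, 0.97, 0.89, 0.86, 0.71, 0.54, 0.01
R0 = Σ lx·mx = 0 + 2.156 + 1.358 + 1.869 + 3.268 + 3.834 + 1.998 + 0.026 = 14.509
R0 > 1, so the population is growing.

growing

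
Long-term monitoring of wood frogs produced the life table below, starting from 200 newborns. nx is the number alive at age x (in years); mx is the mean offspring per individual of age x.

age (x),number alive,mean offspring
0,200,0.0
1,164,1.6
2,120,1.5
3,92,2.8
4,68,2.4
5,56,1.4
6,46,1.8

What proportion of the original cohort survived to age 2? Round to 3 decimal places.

l_2 = n_2/n_0 = 120/200 = 0.6 → 0.600

0.600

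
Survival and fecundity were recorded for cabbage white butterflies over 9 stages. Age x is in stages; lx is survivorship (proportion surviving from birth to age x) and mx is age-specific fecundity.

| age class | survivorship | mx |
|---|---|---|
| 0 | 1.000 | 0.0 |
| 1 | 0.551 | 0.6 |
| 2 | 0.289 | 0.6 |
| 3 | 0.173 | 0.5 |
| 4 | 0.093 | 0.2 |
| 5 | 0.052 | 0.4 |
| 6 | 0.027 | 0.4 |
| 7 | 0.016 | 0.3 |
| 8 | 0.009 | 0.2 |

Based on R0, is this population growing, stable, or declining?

declining

R0 = Σ lx·mx = 0 + 0.3306 + 0.1734 + 0.0865 + 0.0186 + 0.0208 + 0.0108 + 0.0048 + 0.0018 = 0.6473
R0 < 1, so the population is declining.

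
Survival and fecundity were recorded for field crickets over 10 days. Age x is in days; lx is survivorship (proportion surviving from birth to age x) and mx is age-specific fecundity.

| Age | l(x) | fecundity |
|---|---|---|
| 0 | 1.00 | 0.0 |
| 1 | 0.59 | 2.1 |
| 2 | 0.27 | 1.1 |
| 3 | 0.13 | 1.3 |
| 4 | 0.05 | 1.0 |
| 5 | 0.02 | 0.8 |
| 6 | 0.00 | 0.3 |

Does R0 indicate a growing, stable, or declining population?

growing

R0 = Σ lx·mx = 0 + 1.239 + 0.297 + 0.169 + 0.05 + 0.016 + 0 = 1.771
R0 > 1, so the population is growing.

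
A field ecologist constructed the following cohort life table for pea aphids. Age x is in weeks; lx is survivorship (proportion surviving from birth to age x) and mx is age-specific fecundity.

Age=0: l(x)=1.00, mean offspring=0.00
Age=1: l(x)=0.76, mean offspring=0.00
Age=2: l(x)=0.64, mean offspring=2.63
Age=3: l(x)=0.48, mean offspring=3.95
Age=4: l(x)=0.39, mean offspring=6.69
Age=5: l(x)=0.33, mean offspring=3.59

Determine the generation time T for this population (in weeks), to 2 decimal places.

lx·mx: 0, 0, 1.6832, 1.896, 2.6091, 1.1847 → R0 = 7.373
x·lx·mx: 0, 0, 3.3664, 5.688, 10.4364, 5.9235 → Σ = 25.4143
T = 25.4143 / 7.373 = 3.446942… → 3.45

3.45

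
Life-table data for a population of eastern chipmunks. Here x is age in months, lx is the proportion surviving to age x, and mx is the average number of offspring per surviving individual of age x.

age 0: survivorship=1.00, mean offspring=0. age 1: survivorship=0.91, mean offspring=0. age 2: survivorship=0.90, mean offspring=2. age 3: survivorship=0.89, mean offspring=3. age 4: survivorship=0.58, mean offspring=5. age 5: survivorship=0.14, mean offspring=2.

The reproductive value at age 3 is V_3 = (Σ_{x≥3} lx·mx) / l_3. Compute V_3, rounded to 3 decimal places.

6.573

lx·mx for x ≥ 3: 2.67, 2.9, 0.28 → sum = 5.85
V_3 = 5.85 / l_3 = 5.85 / 0.89 = 6.573034… → 6.573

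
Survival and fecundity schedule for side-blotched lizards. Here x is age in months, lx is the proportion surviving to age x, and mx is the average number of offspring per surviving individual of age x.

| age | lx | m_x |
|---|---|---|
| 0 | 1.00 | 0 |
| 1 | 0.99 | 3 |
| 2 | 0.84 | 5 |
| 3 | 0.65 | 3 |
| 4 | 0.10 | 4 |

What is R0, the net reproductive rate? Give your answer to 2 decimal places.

lx·mx by age: 0, 2.97, 4.2, 1.95, 0.4
R0 = Σ lx·mx = 9.52 → 9.52

9.52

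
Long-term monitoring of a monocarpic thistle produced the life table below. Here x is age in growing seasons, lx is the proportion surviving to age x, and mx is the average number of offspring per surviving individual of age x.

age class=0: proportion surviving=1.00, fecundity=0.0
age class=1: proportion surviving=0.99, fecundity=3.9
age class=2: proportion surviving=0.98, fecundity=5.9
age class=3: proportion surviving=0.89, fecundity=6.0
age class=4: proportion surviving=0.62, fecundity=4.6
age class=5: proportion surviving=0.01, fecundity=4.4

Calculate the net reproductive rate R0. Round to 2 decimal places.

lx·mx by age: 0, 3.861, 5.782, 5.34, 2.852, 0.044
R0 = Σ lx·mx = 17.879 → 17.88

17.88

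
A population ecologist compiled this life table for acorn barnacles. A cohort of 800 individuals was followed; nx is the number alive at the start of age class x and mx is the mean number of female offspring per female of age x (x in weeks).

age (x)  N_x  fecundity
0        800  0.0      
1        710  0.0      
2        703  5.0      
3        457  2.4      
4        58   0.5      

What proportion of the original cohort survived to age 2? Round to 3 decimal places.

0.879

l_2 = n_2/n_0 = 703/800 = 0.87875 → 0.879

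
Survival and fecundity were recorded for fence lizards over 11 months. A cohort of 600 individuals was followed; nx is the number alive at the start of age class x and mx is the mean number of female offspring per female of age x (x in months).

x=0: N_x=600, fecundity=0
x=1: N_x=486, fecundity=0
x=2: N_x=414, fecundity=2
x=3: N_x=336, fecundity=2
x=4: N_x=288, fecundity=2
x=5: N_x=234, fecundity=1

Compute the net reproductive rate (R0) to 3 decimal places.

lx = nx/n0 = nx/600: 1, 0.81, 0.69, 0.56, 0.48, 0.39
lx·mx by age: 0, 0, 1.38, 1.12, 0.96, 0.39
R0 = Σ lx·mx = 3.85 → 3.850

3.850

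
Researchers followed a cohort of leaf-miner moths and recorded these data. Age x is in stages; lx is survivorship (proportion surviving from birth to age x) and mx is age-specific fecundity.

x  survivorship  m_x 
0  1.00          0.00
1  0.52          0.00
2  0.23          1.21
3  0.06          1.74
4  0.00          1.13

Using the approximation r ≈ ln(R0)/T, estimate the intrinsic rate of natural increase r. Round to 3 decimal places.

R0 = Σ lx·mx = 0 + 0 + 0.2783 + 0.1044 + 0 = 0.3827
Σ x·lx·mx = 0.8698; T = 0.8698/0.3827 = 2.2728…
r ≈ ln(R0)/T = ln(0.3827)/2.2728… = -0.42261… → -0.423

-0.423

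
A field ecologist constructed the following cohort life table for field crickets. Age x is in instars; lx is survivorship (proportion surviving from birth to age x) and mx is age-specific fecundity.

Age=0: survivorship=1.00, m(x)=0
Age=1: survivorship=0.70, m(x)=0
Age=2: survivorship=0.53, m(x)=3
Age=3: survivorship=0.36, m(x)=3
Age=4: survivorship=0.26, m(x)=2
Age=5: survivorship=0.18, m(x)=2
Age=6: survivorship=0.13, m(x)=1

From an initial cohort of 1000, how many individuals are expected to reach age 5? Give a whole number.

Expected survivors = N0 · l_5 = 1000 × 0.18 = 180 → 180

180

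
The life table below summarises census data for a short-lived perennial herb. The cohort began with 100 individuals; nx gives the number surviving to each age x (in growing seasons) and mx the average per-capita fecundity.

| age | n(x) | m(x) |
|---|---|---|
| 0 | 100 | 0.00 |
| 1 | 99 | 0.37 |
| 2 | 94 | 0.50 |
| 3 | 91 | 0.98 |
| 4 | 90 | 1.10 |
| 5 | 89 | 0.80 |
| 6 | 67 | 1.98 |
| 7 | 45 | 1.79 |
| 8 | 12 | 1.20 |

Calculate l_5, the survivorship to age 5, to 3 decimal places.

0.890

l_5 = n_5/n_0 = 89/100 = 0.89 → 0.890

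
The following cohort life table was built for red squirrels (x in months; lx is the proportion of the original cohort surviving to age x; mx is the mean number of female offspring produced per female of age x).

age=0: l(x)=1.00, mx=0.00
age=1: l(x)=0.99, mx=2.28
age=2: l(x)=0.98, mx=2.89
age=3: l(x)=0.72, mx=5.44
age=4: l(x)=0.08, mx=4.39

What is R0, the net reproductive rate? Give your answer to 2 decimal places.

lx·mx by age: 0, 2.2572, 2.8322, 3.9168, 0.3512
R0 = Σ lx·mx = 9.3574 → 9.36

9.36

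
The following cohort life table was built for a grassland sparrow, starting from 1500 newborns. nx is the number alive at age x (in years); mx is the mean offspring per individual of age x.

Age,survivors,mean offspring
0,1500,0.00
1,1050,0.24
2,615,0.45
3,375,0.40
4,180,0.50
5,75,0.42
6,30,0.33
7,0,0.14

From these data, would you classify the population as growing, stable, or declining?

lx = nx/n0 = nx/1500: 1, 0.7, 0.41, 0.25, 0.12, 0.05, 0.02, 0
R0 = Σ lx·mx = 0 + 0.168 + 0.1845 + 0.1 + 0.06 + 0.021 + 0.0066 + 0 = 0.5401
R0 < 1, so the population is declining.

declining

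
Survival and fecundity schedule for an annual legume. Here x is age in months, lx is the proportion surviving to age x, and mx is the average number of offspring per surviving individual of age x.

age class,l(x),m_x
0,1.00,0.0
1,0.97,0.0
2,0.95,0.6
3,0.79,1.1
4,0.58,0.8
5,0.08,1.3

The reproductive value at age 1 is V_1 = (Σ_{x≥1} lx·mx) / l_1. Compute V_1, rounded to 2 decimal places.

lx·mx for x ≥ 1: 0, 0.57, 0.869, 0.464, 0.104 → sum = 2.007
V_1 = 2.007 / l_1 = 2.007 / 0.97 = 2.069072… → 2.07

2.07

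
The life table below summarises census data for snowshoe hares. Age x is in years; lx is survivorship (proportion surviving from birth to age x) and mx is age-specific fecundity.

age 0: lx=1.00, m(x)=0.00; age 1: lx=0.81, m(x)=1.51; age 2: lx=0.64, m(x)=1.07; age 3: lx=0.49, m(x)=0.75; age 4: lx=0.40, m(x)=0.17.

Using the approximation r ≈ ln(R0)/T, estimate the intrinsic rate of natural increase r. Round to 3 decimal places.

0.503

R0 = Σ lx·mx = 0 + 1.2231 + 0.6848 + 0.3675 + 0.068 = 2.3434
Σ x·lx·mx = 3.9672; T = 3.9672/2.3434 = 1.69292…
r ≈ ln(R0)/T = ln(2.3434)/1.69292… = 0.50304… → 0.503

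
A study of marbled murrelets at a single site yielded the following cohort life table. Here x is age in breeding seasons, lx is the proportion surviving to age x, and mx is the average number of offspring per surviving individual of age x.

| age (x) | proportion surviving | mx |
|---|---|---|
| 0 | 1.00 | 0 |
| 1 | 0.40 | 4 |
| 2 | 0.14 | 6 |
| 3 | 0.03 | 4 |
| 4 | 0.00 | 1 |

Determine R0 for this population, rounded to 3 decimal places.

2.560

lx·mx by age: 0, 1.6, 0.84, 0.12, 0
R0 = Σ lx·mx = 2.56 → 2.560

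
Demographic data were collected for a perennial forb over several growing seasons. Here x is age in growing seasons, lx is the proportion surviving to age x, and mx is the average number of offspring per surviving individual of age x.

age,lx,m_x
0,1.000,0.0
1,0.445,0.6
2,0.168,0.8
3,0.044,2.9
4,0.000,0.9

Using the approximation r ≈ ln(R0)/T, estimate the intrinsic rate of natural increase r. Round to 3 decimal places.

-0.367

R0 = Σ lx·mx = 0 + 0.267 + 0.1344 + 0.1276 + 0 = 0.529
Σ x·lx·mx = 0.9186; T = 0.9186/0.529 = 1.73648…
r ≈ ln(R0)/T = ln(0.529)/1.73648… = -0.3667… → -0.367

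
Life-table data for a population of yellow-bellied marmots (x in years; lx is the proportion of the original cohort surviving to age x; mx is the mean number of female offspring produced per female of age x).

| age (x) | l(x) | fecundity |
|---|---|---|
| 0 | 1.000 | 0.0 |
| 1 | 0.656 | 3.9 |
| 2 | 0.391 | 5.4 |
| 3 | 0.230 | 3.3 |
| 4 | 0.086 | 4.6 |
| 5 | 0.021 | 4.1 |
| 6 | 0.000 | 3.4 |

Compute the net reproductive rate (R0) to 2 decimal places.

lx·mx by age: 0, 2.5584, 2.1114, 0.759, 0.3956, 0.0861, 0
R0 = Σ lx·mx = 5.9105 → 5.91

5.91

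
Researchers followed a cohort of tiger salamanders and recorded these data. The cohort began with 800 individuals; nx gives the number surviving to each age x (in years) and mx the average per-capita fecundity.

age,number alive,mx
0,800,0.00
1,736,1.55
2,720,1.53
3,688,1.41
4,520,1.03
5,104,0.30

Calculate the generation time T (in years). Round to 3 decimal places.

2.263

lx = nx/n0 = nx/800: 1, 0.92, 0.9, 0.86, 0.65, 0.13
lx·mx: 0, 1.426, 1.377, 1.2126, 0.6695, 0.039 → R0 = 4.7241
x·lx·mx: 0, 1.426, 2.754, 3.6378, 2.678, 0.195 → Σ = 10.6908
T = 10.6908 / 4.7241 = 2.263034… → 2.263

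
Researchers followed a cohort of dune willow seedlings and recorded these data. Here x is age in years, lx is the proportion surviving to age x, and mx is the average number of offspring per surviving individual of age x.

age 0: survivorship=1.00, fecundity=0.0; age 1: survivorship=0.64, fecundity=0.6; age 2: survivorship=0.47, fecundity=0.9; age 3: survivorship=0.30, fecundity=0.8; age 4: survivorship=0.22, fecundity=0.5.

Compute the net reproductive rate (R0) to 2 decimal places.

1.16

lx·mx by age: 0, 0.384, 0.423, 0.24, 0.11
R0 = Σ lx·mx = 1.157 → 1.16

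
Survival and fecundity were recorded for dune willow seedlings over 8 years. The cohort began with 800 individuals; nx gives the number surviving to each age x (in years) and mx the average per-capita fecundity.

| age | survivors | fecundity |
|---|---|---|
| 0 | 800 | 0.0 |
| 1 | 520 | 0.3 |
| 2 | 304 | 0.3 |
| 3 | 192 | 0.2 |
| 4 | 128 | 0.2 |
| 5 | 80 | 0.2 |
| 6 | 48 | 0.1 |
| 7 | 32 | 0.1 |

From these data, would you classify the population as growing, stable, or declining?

lx = nx/n0 = nx/800: 1, 0.65, 0.38, 0.24, 0.16, 0.1, 0.06, 0.04
R0 = Σ lx·mx = 0 + 0.195 + 0.114 + 0.048 + 0.032 + 0.02 + 0.006 + 0.004 = 0.419
R0 < 1, so the population is declining.

declining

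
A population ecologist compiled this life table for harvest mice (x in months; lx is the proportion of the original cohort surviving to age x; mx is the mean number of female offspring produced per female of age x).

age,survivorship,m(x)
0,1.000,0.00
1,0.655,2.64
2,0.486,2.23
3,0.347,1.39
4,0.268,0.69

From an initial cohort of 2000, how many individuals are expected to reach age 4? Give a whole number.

Expected survivors = N0 · l_4 = 2000 × 0.268 = 536 → 536

536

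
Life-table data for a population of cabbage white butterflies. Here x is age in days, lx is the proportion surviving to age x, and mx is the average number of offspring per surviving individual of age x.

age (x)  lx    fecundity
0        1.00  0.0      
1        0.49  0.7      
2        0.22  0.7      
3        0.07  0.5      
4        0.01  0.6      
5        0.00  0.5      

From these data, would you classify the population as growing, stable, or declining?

declining

R0 = Σ lx·mx = 0 + 0.343 + 0.154 + 0.035 + 0.006 + 0 = 0.538
R0 < 1, so the population is declining.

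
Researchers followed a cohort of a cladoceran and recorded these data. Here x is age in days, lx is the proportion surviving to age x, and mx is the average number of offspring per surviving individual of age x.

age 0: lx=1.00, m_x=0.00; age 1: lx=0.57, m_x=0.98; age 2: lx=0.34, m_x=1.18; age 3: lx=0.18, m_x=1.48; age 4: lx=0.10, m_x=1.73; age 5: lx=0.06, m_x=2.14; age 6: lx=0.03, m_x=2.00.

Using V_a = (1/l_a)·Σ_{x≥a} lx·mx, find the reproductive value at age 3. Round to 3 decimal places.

3.488

lx·mx for x ≥ 3: 0.2664, 0.173, 0.1284, 0.06 → sum = 0.6278
V_3 = 0.6278 / l_3 = 0.6278 / 0.18 = 3.487778… → 3.488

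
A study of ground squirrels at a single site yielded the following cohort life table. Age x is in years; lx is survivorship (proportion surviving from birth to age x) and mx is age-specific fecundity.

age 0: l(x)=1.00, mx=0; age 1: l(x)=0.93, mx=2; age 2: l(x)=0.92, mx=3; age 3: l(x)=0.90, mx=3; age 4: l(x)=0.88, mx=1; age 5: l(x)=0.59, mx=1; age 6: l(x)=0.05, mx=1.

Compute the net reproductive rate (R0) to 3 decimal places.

8.840

lx·mx by age: 0, 1.86, 2.76, 2.7, 0.88, 0.59, 0.05
R0 = Σ lx·mx = 8.84 → 8.840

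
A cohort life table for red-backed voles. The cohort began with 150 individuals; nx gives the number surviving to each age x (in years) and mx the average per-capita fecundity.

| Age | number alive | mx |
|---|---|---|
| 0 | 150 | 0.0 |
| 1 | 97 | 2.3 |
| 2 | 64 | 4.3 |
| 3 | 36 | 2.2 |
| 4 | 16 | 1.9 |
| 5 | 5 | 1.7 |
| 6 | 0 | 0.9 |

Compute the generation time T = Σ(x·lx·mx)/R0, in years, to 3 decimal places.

lx = nx/n0 = nx/150: 1, 0.64667…, 0.42667…, 0.24, 0.10667…, 0.03333…, 0
lx·mx: 0, 1.487333…, 1.834667…, 0.528, 0.202667…, 0.056667…, 0 → R0 = 4.109333…
x·lx·mx: 0, 1.487333…, 3.669333…, 1.584, 0.810667…, 0.283333…, 0 → Σ = 7.834667…
T = 7.834667… / 4.109333… = 1.906554… → 1.907

1.907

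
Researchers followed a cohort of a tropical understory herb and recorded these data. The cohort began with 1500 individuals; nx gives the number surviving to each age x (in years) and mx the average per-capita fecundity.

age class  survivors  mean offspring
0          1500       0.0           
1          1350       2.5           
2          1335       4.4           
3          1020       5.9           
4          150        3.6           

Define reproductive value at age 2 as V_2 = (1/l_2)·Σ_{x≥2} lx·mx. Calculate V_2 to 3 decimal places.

lx = nx/n0 = nx/1500: 1, 0.9, 0.89, 0.68, 0.1
lx·mx for x ≥ 2: 3.916, 4.012, 0.36 → sum = 8.288
V_2 = 8.288 / l_2 = 8.288 / 0.89 = 9.31236… → 9.312

9.312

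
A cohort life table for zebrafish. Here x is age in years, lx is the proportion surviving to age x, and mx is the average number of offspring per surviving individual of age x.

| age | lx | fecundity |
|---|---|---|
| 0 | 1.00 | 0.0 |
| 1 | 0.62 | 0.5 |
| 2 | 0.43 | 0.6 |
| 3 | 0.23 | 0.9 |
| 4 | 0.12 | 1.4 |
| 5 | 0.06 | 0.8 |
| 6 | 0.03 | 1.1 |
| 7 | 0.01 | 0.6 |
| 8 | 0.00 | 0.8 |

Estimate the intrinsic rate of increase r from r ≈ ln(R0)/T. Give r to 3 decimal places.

R0 = Σ lx·mx = 0 + 0.31 + 0.258 + 0.207 + 0.168 + 0.048 + 0.033 + 0.006 + 0 = 1.03
Σ x·lx·mx = 2.599; T = 2.599/1.03 = 2.5233…
r ≈ ln(R0)/T = ln(1.03)/2.5233… = 0.01171… → 0.012

0.012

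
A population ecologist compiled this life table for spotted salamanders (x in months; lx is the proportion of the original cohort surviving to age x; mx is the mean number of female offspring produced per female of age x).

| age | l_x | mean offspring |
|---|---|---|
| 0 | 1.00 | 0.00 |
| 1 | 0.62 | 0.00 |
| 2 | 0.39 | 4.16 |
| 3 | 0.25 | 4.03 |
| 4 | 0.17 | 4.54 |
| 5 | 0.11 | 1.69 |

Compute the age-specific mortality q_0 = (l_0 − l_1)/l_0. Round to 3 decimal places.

0.380

q_0 = (l_0 − l_1) / l_0 = (1 − 0.62) / 1
     = 0.38 / 1 = 0.38 → 0.380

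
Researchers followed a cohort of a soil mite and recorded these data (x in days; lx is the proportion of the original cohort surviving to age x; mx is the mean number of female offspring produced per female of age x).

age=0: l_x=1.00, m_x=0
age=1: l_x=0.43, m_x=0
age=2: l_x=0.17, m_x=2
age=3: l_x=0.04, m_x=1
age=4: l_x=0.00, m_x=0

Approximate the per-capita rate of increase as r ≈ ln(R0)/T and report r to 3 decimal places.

-0.460

R0 = Σ lx·mx = 0 + 0 + 0.34 + 0.04 + 0 = 0.38
Σ x·lx·mx = 0.8; T = 0.8/0.38 = 2.10526…
r ≈ ln(R0)/T = ln(0.38)/2.10526… = -0.4596… → -0.460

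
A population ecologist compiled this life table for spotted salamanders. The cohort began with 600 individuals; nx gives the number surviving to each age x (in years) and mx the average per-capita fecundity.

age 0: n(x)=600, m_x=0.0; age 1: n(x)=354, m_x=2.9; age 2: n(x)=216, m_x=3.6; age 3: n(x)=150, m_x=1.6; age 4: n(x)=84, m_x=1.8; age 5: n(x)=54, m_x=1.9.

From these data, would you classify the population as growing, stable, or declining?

growing

lx = nx/n0 = nx/600: 1, 0.59, 0.36, 0.25, 0.14, 0.09
R0 = Σ lx·mx = 0 + 1.711 + 1.296 + 0.4 + 0.252 + 0.171 = 3.83
R0 > 1, so the population is growing.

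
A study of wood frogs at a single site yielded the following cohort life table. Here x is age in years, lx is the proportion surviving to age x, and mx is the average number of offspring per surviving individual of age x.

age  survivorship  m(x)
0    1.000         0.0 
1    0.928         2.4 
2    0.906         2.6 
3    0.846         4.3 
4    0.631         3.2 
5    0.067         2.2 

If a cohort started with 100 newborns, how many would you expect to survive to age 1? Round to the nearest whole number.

Expected survivors = N0 · l_1 = 100 × 0.928 = 92.8 → 93

93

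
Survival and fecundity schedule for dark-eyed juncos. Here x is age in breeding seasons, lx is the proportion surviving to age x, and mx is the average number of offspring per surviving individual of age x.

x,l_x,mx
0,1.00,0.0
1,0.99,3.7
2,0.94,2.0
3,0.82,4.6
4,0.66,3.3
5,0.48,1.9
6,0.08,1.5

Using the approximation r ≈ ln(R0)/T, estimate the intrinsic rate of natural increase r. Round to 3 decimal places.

R0 = Σ lx·mx = 0 + 3.663 + 1.88 + 3.772 + 2.178 + 0.912 + 0.12 = 12.525
Σ x·lx·mx = 32.731; T = 32.731/12.525 = 2.61325…
r ≈ ln(R0)/T = ln(12.525)/2.61325… = 0.96727… → 0.967

0.967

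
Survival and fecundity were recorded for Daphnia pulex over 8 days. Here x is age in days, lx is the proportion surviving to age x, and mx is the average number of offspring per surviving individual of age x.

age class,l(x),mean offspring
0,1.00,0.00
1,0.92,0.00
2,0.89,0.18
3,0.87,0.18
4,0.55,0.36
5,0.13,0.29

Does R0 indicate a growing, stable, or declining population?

declining

R0 = Σ lx·mx = 0 + 0 + 0.1602 + 0.1566 + 0.198 + 0.0377 = 0.5525
R0 < 1, so the population is declining.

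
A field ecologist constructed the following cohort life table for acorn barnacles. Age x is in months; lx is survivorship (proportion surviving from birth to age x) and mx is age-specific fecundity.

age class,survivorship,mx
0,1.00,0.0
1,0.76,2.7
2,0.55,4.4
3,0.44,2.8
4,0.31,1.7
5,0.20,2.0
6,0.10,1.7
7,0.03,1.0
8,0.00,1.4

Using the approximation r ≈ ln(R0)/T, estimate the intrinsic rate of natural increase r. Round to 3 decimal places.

0.824

R0 = Σ lx·mx = 0 + 2.052 + 2.42 + 1.232 + 0.527 + 0.4 + 0.17 + 0.03 + 0 = 6.831
Σ x·lx·mx = 15.926; T = 15.926/6.831 = 2.33143…
r ≈ ln(R0)/T = ln(6.831)/2.33143… = 0.82416… → 0.824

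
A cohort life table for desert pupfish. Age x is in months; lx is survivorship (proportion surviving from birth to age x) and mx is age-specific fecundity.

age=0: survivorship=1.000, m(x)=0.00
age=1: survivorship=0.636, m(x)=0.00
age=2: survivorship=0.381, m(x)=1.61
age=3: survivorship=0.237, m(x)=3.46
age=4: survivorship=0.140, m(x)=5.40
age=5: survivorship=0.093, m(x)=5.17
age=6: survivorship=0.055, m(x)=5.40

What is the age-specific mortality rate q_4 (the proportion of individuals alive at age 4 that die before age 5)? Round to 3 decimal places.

0.336

q_4 = (l_4 − l_5) / l_4 = (0.14 − 0.093) / 0.14
     = 0.047 / 0.14 = 0.335714… → 0.336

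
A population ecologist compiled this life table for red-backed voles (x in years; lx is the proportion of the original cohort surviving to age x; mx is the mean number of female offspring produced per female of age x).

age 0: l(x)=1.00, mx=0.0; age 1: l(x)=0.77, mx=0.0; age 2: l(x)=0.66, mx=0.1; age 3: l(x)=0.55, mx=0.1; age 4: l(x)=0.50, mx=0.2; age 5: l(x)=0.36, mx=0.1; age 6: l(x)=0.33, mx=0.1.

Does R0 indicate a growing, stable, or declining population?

R0 = Σ lx·mx = 0 + 0 + 0.066 + 0.055 + 0.1 + 0.036 + 0.033 = 0.29
R0 < 1, so the population is declining.

declining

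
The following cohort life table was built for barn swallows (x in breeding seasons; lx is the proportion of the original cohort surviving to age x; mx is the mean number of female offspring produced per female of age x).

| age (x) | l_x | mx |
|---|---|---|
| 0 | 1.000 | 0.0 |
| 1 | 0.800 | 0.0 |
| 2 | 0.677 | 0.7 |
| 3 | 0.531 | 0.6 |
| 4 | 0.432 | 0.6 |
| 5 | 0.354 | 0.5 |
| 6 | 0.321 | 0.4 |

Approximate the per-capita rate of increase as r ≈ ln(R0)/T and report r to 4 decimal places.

R0 = Σ lx·mx = 0 + 0 + 0.4739 + 0.3186 + 0.2592 + 0.177 + 0.1284 = 1.3571
Σ x·lx·mx = 4.5958; T = 4.5958/1.3571 = 3.38649…
r ≈ ln(R0)/T = ln(1.3571)/3.38649… = 0.090167… → 0.0902

0.0902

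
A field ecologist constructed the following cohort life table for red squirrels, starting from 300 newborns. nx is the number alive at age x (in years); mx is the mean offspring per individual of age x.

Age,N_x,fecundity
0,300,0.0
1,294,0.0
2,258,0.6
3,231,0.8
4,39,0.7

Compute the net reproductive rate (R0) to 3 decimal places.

1.223

lx = nx/n0 = nx/300: 1, 0.98, 0.86, 0.77, 0.13
lx·mx by age: 0, 0, 0.516, 0.616, 0.091
R0 = Σ lx·mx = 1.223 → 1.223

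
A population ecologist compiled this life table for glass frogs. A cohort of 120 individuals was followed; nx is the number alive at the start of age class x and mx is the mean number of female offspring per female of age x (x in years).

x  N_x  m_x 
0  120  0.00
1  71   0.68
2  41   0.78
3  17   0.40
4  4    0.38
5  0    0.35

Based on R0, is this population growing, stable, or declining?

lx = nx/n0 = nx/120: 1, 0.59167…, 0.34167…, 0.14167…, 0.03333…, 0
R0 = Σ lx·mx = 0 + 0.402333… + 0.2665… + 0.056667… + 0.012667… + 0 = 0.738167…
R0 < 1, so the population is declining.

declining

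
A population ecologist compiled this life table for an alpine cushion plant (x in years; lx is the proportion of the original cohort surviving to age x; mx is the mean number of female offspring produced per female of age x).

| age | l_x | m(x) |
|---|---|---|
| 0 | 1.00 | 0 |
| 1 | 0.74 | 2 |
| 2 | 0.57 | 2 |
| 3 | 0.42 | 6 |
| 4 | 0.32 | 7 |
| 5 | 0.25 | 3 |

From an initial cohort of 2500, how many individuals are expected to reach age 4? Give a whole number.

Expected survivors = N0 · l_4 = 2500 × 0.32 = 800 → 800

800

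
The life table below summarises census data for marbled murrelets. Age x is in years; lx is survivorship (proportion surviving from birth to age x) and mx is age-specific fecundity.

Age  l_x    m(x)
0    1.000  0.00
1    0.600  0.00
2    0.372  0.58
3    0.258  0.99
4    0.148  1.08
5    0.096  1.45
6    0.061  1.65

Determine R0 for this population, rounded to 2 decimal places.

0.87

lx·mx by age: 0, 0, 0.21576, 0.25542, 0.15984, 0.1392, 0.10065
R0 = Σ lx·mx = 0.87087 → 0.87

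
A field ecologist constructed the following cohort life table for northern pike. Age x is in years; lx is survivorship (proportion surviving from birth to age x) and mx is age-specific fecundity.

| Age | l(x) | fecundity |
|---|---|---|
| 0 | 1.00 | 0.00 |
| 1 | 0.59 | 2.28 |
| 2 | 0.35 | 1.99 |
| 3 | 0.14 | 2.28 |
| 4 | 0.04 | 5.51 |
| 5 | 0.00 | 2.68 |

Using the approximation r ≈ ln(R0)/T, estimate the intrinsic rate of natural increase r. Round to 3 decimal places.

R0 = Σ lx·mx = 0 + 1.3452 + 0.6965 + 0.3192 + 0.2204 + 0 = 2.5813
Σ x·lx·mx = 4.5774; T = 4.5774/2.5813 = 1.77329…
r ≈ ln(R0)/T = ln(2.5813)/1.77329… = 0.53476… → 0.535

0.535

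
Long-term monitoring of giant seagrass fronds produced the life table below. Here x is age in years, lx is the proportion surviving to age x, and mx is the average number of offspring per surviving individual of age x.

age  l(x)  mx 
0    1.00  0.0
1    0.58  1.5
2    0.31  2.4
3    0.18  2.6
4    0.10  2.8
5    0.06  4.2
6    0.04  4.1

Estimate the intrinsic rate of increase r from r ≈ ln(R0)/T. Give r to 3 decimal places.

R0 = Σ lx·mx = 0 + 0.87 + 0.744 + 0.468 + 0.28 + 0.252 + 0.164 = 2.778
Σ x·lx·mx = 7.126; T = 7.126/2.778 = 2.56515…
r ≈ ln(R0)/T = ln(2.778)/2.56515… = 0.39831… → 0.398

0.398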